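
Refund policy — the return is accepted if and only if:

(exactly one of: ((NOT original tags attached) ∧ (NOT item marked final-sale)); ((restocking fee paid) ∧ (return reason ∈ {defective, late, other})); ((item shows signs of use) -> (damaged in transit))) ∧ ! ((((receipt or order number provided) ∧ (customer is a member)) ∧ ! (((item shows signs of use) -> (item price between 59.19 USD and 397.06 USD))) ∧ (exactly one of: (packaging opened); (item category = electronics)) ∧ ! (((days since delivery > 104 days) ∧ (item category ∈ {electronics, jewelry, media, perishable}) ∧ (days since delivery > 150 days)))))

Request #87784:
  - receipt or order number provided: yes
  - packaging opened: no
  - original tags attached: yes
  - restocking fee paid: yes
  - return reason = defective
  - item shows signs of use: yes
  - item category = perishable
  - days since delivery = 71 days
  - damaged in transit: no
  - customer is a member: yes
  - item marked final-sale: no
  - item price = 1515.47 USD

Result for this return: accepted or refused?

Accepted

Atomic conditions:
  NOT original tags attached: yes → false
  NOT item marked final-sale: no → true
  restocking fee paid: yes → true
  return reason ∈ {defective, late, other}: defective is in the set → true
  item shows signs of use: yes → true
  damaged in transit: no → false
  receipt or order number provided: yes → true
  customer is a member: yes → true
  item price between 59.19 USD and 397.06 USD: 1515.47 in [59.19, 397.06] is false
  packaging opened: no → false
  item category = electronics: perishable == electronics is false
  days since delivery > 104 days: 71 > 104 is false
  item category ∈ {electronics, jewelry, media, perishable}: perishable is in the set → true
  days since delivery > 150 days: 71 > 150 is false
Combine:
[1.1] false AND true = false
[1.2] true AND true = true
[1.3] true → false = false
[1] exactly-one(false, true, false) = true
[2.1.1] true AND true = true
[2.1.2.1] true → false = false
[2.1.2] NOT false = true
[2.1.3] exactly-one(false, false) = false
[2.1.4.1] false AND true AND false = false
[2.1.4] NOT false = true
[2.1] true AND true AND false AND true = false
[2] NOT false = true
[root] true AND true = true
Overall: true → accepted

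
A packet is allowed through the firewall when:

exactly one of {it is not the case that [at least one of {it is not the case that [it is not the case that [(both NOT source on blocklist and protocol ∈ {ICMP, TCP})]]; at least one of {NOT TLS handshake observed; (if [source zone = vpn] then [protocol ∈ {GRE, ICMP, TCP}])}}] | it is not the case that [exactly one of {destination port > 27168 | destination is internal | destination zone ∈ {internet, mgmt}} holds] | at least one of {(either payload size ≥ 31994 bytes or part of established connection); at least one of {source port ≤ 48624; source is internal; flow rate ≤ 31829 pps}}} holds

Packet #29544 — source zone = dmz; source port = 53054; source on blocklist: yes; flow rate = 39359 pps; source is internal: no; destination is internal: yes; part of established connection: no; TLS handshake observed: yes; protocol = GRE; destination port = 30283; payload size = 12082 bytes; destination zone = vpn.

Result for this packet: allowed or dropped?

Atomic conditions:
  NOT source on blocklist: yes → false
  protocol ∈ {ICMP, TCP}: GRE is not in the set → false
  NOT TLS handshake observed: yes → false
  source zone = vpn: dmz == vpn is false
  protocol ∈ {GRE, ICMP, TCP}: GRE is in the set → true
  destination port > 27168: 30283 > 27168 is true
  destination is internal: yes → true
  destination zone ∈ {internet, mgmt}: vpn is not in the set → false
  payload size ≥ 31994 bytes: 12082 ≥ 31994 is false
  part of established connection: no → false
  source port ≤ 48624: 53054 ≤ 48624 is false
  source is internal: no → false
  flow rate ≤ 31829 pps: 39359 ≤ 31829 is false
Combine:
[1.1.1.1.1] false AND false = false
[1.1.1.1] NOT false = true
[1.1.1] NOT true = false
[1.1.2.2] false → true (antecedent false ⇒ implication holds) = true
[1.1.2] false OR true = true
[1.1] false OR true = true
[1] NOT true = false
[2.1] exactly-one(true, true, false) = false
[2] NOT false = true
[3.1] false OR false = false
[3.2] false OR false OR false = false
[3] false OR false = false
[root] exactly-one(false, true, false) = true
Overall: true → allowed

Allowed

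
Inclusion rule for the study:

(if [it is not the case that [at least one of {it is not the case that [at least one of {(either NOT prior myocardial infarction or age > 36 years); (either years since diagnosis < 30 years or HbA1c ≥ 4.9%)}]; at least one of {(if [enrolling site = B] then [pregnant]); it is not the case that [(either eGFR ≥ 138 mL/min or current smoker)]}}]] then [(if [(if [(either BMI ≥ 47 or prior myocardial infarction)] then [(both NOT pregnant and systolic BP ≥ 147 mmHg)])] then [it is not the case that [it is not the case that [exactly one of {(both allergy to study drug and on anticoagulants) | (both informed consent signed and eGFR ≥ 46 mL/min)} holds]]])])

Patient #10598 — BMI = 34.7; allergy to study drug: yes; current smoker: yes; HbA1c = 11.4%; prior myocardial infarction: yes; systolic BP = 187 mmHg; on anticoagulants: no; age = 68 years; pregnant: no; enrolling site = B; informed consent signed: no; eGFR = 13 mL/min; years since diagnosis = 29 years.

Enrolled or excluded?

Excluded

Atomic conditions:
  NOT prior myocardial infarction: yes → false
  age > 36 years: 68 > 36 is true
  years since diagnosis < 30 years: 29 < 30 is true
  HbA1c ≥ 4.9%: 11.4 ≥ 4.9 is true
  enrolling site = B: B == B is true
  pregnant: no → false
  eGFR ≥ 138 mL/min: 13 ≥ 138 is false
  current smoker: yes → true
  BMI ≥ 47: 34.7 ≥ 47 is false
  prior myocardial infarction: yes → true
  NOT pregnant: no → true
  systolic BP ≥ 147 mmHg: 187 ≥ 147 is true
  allergy to study drug: yes → true
  on anticoagulants: no → false
  informed consent signed: no → false
  eGFR ≥ 46 mL/min: 13 ≥ 46 is false
Combine:
[1.1.1.1.1] false OR true = true
[1.1.1.1.2] true OR true = true
[1.1.1.1] true OR true = true
[1.1.1] NOT true = false
[1.1.2.1] true → false = false
[1.1.2.2.1] false OR true = true
[1.1.2.2] NOT true = false
[1.1.2] false OR false = false
[1.1] false OR false = false
[1] NOT false = true
[2.1.1] false OR true = true
[2.1.2] true AND true = true
[2.1] true → true = true
[2.2.1.1.1] true AND false = false
[2.2.1.1.2] false AND false = false
[2.2.1.1] exactly-one(false, false) = false
[2.2.1] NOT false = true
[2.2] NOT true = false
[2] true → false = false
[root] true → false = false
Overall: false → excluded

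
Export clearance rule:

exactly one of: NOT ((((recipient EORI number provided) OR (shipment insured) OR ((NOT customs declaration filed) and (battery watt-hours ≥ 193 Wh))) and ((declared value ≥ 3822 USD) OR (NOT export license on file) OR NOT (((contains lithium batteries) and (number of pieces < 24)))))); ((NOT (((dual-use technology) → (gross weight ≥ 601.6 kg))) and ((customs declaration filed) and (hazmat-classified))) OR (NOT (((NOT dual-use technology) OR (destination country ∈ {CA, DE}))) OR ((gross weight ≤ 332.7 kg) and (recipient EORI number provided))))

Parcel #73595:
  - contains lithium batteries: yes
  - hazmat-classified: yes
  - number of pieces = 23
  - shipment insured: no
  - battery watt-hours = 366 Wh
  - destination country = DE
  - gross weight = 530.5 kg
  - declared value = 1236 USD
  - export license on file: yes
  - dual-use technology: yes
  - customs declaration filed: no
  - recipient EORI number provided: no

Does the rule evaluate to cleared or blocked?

Atomic conditions:
  recipient EORI number provided: no → false
  shipment insured: no → false
  NOT customs declaration filed: no → true
  battery watt-hours ≥ 193 Wh: 366 ≥ 193 is true
  declared value ≥ 3822 USD: 1236 ≥ 3822 is false
  NOT export license on file: yes → false
  contains lithium batteries: yes → true
  number of pieces < 24: 23 < 24 is true
  dual-use technology: yes → true
  gross weight ≥ 601.6 kg: 530.5 ≥ 601.6 is false
  customs declaration filed: no → false
  hazmat-classified: yes → true
  NOT dual-use technology: yes → false
  destination country ∈ {CA, DE}: DE is in the set → true
  gross weight ≤ 332.7 kg: 530.5 ≤ 332.7 is false
Combine:
[1.1.1.3] true AND true = true
[1.1.1] false OR false OR true = true
[1.1.2.3.1] true AND true = true
[1.1.2.3] NOT true = false
[1.1.2] false OR false OR false = false
[1.1] true AND false = false
[1] NOT false = true
[2.1.1.1] true → false = false
[2.1.1] NOT false = true
[2.1.2] false AND true = false
[2.1] true AND false = false
[2.2.1.1] false OR true = true
[2.2.1] NOT true = false
[2.2.2] false AND false = false
[2.2] false OR false = false
[2] false OR false = false
[root] exactly-one(true, false) = true
Overall: true → cleared

Cleared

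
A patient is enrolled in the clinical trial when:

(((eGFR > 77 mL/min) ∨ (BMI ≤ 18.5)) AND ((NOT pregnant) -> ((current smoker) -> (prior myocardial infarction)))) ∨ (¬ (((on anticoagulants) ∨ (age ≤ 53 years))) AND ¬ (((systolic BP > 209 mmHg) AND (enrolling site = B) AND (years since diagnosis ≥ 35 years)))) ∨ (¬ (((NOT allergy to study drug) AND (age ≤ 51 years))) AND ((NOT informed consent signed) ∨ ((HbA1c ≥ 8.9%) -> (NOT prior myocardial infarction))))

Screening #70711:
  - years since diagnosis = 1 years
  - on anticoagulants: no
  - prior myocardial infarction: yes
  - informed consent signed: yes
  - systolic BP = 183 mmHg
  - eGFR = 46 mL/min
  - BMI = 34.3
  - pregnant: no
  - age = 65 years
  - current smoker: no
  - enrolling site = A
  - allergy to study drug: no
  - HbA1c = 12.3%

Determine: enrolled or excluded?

Atomic conditions:
  eGFR > 77 mL/min: 46 > 77 is false
  BMI ≤ 18.5: 34.3 ≤ 18.5 is false
  NOT pregnant: no → true
  current smoker: no → false
  prior myocardial infarction: yes → true
  on anticoagulants: no → false
  age ≤ 53 years: 65 ≤ 53 is false
  systolic BP > 209 mmHg: 183 > 209 is false
  enrolling site = B: A == B is false
  years since diagnosis ≥ 35 years: 1 ≥ 35 is false
  NOT allergy to study drug: no → true
  age ≤ 51 years: 65 ≤ 51 is false
  NOT informed consent signed: yes → false
  HbA1c ≥ 8.9%: 12.3 ≥ 8.9 is true
  NOT prior myocardial infarction: yes → false
Combine:
[1.1] false OR false = false
[1.2.2] false → true (antecedent false ⇒ implication holds) = true
[1.2] true → true = true
[1] false AND true = false
[2.1.1] false OR false = false
[2.1] NOT false = true
[2.2.1] false AND false AND false = false
[2.2] NOT false = true
[2] true AND true = true
[3.1.1] true AND false = false
[3.1] NOT false = true
[3.2.2] true → false = false
[3.2] false OR false = false
[3] true AND false = false
[root] false OR true OR false = true
Overall: true → enrolled

Enrolled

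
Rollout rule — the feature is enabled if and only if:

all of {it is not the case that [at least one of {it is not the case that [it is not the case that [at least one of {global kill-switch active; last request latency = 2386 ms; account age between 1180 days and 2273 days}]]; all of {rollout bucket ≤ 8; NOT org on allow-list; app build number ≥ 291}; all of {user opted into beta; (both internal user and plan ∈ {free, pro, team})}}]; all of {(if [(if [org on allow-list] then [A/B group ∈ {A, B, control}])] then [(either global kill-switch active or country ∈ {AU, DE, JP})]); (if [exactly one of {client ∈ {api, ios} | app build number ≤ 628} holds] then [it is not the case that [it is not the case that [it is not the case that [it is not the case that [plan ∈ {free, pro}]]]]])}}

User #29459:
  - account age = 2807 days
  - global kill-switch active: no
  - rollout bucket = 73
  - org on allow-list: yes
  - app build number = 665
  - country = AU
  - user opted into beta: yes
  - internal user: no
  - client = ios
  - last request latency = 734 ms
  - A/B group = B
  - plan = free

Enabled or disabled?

Atomic conditions:
  global kill-switch active: no → false
  last request latency = 2386 ms: 734 == 2386 is false
  account age between 1180 days and 2273 days: 2807 in [1180, 2273] is false
  rollout bucket ≤ 8: 73 ≤ 8 is false
  NOT org on allow-list: yes → false
  app build number ≥ 291: 665 ≥ 291 is true
  user opted into beta: yes → true
  internal user: no → false
  plan ∈ {free, pro, team}: free is in the set → true
  org on allow-list: yes → true
  A/B group ∈ {A, B, control}: B is in the set → true
  country ∈ {AU, DE, JP}: AU is in the set → true
  client ∈ {api, ios}: ios is in the set → true
  app build number ≤ 628: 665 ≤ 628 is false
  plan ∈ {free, pro}: free is in the set → true
Combine:
[1.1.1.1.1] false OR false OR false = false
[1.1.1.1] NOT false = true
[1.1.1] NOT true = false
[1.1.2] false AND false AND true = false
[1.1.3.2] false AND true = false
[1.1.3] true AND false = false
[1.1] false OR false OR false = false
[1] NOT false = true
[2.1.1] true → true = true
[2.1.2] false OR true = true
[2.1] true → true = true
[2.2.1] exactly-one(true, false) = true
[2.2.2.1.1.1] NOT true = false
[2.2.2.1.1] NOT false = true
[2.2.2.1] NOT true = false
[2.2.2] NOT false = true
[2.2] true → true = true
[2] true AND true = true
[root] true AND true = true
Overall: true → enabled

Enabled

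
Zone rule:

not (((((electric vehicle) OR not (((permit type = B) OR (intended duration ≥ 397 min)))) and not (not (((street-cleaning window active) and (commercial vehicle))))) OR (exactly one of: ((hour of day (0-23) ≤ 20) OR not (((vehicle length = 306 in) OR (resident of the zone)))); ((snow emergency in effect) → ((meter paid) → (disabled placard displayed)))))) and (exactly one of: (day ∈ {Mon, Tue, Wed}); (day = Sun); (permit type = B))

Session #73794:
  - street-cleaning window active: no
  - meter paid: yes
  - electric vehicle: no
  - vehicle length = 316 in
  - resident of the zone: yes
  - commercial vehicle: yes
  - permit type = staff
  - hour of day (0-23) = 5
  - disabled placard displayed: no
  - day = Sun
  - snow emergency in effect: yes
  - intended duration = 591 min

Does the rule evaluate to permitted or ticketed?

Atomic conditions:
  electric vehicle: no → false
  permit type = B: staff == B is false
  intended duration ≥ 397 min: 591 ≥ 397 is true
  street-cleaning window active: no → false
  commercial vehicle: yes → true
  hour of day (0-23) ≤ 20: 5 ≤ 20 is true
  vehicle length = 306 in: 316 == 306 is false
  resident of the zone: yes → true
  snow emergency in effect: yes → true
  meter paid: yes → true
  disabled placard displayed: no → false
  day ∈ {Mon, Tue, Wed}: Sun is not in the set → false
  day = Sun: Sun == Sun is true
Combine:
[1.1.1.1.2.1] false OR true = true
[1.1.1.1.2] NOT true = false
[1.1.1.1] false OR false = false
[1.1.1.2.1.1] false AND true = false
[1.1.1.2.1] NOT false = true
[1.1.1.2] NOT true = false
[1.1.1] false AND false = false
[1.1.2.1.2.1] false OR true = true
[1.1.2.1.2] NOT true = false
[1.1.2.1] true OR false = true
[1.1.2.2.2] true → false = false
[1.1.2.2] true → false = false
[1.1.2] exactly-one(true, false) = true
[1.1] false OR true = true
[1] NOT true = false
[2] exactly-one(false, true, false) = true
[root] false AND true = false
Overall: false → ticketed

Ticketed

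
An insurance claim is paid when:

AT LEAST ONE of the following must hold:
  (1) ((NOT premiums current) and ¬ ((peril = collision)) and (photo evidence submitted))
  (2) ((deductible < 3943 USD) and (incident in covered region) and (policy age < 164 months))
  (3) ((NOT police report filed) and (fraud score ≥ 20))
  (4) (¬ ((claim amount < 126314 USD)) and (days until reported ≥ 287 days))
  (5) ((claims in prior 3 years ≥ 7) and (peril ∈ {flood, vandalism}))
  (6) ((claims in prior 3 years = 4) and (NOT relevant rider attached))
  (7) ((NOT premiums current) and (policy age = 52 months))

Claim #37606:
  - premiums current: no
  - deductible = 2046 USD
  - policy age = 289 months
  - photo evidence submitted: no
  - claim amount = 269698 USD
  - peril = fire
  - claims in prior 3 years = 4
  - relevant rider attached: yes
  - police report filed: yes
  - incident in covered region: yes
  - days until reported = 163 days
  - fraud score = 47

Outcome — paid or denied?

Atomic conditions:
  NOT premiums current: no → true
  peril = collision: fire == collision is false
  photo evidence submitted: no → false
  deductible < 3943 USD: 2046 < 3943 is true
  incident in covered region: yes → true
  policy age < 164 months: 289 < 164 is false
  NOT police report filed: yes → false
  fraud score ≥ 20: 47 ≥ 20 is true
  claim amount < 126314 USD: 269698 < 126314 is false
  days until reported ≥ 287 days: 163 ≥ 287 is false
  claims in prior 3 years ≥ 7: 4 ≥ 7 is false
  peril ∈ {flood, vandalism}: fire is not in the set → false
  claims in prior 3 years = 4: 4 == 4 is true
  NOT relevant rider attached: yes → false
  policy age = 52 months: 289 == 52 is false
Combine:
[1.2] NOT false = true
[1] true AND true AND false = false
[2] true AND true AND false = false
[3] false AND true = false
[4.1] NOT false = true
[4] true AND false = false
[5] false AND false = false
[6] true AND false = false
[7] true AND false = false
[root] false OR false OR false OR false OR false OR false OR false = false
Overall: false → denied

Denied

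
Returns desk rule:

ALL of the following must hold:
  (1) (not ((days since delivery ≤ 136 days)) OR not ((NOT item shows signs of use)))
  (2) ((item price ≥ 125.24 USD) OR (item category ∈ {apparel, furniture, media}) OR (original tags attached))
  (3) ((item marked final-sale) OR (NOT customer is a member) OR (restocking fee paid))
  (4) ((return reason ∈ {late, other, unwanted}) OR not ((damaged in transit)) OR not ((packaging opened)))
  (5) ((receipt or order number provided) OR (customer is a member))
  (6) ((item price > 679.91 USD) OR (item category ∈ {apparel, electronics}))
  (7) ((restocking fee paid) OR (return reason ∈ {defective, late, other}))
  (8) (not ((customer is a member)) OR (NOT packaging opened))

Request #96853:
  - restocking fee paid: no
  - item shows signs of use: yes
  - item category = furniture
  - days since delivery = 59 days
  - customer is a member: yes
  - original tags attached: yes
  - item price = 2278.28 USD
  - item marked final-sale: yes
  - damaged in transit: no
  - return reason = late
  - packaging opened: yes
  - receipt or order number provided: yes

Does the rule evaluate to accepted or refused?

Refused

Atomic conditions:
  days since delivery ≤ 136 days: 59 ≤ 136 is true
  NOT item shows signs of use: yes → false
  item price ≥ 125.24 USD: 2278.28 ≥ 125.24 is true
  item category ∈ {apparel, furniture, media}: furniture is in the set → true
  original tags attached: yes → true
  item marked final-sale: yes → true
  NOT customer is a member: yes → false
  restocking fee paid: no → false
  return reason ∈ {late, other, unwanted}: late is in the set → true
  damaged in transit: no → false
  packaging opened: yes → true
  receipt or order number provided: yes → true
  customer is a member: yes → true
  item price > 679.91 USD: 2278.28 > 679.91 is true
  item category ∈ {apparel, electronics}: furniture is not in the set → false
  return reason ∈ {defective, late, other}: late is in the set → true
  NOT packaging opened: yes → false
Combine:
[1.1] NOT true = false
[1.2] NOT false = true
[1] false OR true = true
[2] true OR true OR true = true
[3] true OR false OR false = true
[4.2] NOT false = true
[4.3] NOT true = false
[4] true OR true OR false = true
[5] true OR true = true
[6] true OR false = true
[7] false OR true = true
[8.1] NOT true = false
[8] false OR false = false
[root] true AND true AND true AND true AND true AND true AND true AND false = false
Overall: false → refused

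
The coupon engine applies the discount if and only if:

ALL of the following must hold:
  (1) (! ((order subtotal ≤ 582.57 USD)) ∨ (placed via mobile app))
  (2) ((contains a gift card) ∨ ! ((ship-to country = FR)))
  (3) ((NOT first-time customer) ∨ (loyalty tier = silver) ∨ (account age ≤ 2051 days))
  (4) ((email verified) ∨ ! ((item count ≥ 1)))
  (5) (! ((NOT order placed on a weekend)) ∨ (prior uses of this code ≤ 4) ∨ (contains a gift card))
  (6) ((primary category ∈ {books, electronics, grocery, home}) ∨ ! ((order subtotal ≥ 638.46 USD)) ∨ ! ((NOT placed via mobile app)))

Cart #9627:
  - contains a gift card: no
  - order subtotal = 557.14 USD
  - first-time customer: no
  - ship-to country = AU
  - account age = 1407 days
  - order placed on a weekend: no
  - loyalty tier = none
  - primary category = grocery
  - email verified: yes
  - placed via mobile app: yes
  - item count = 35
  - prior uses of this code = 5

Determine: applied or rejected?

Atomic conditions:
  order subtotal ≤ 582.57 USD: 557.14 ≤ 582.57 is true
  placed via mobile app: yes → true
  contains a gift card: no → false
  ship-to country = FR: AU == FR is false
  NOT first-time customer: no → true
  loyalty tier = silver: none == silver is false
  account age ≤ 2051 days: 1407 ≤ 2051 is true
  email verified: yes → true
  item count ≥ 1: 35 ≥ 1 is true
  NOT order placed on a weekend: no → true
  prior uses of this code ≤ 4: 5 ≤ 4 is false
  primary category ∈ {books, electronics, grocery, home}: grocery is in the set → true
  order subtotal ≥ 638.46 USD: 557.14 ≥ 638.46 is false
  NOT placed via mobile app: yes → false
Combine:
[1.1] NOT true = false
[1] false OR true = true
[2.2] NOT false = true
[2] false OR true = true
[3] true OR false OR true = true
[4.2] NOT true = false
[4] true OR false = true
[5.1] NOT true = false
[5] false OR false OR false = false
[6.2] NOT false = true
[6.3] NOT false = true
[6] true OR true OR true = true
[root] true AND true AND true AND true AND false AND true = false
Overall: false → rejected

Rejected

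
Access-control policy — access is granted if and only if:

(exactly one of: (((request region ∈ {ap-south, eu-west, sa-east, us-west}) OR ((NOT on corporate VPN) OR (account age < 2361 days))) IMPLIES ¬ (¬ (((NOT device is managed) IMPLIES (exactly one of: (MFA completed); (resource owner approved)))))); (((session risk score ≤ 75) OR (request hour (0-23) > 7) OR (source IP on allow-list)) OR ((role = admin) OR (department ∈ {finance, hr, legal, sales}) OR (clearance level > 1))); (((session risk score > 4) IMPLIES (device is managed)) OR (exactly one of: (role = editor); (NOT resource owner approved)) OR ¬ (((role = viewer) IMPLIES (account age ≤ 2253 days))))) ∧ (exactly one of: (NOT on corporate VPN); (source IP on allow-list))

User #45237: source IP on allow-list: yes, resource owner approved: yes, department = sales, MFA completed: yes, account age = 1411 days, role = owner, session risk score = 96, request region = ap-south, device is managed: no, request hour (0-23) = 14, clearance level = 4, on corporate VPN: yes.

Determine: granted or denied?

Atomic conditions:
  request region ∈ {ap-south, eu-west, sa-east, us-west}: ap-south is in the set → true
  NOT on corporate VPN: yes → false
  account age < 2361 days: 1411 < 2361 is true
  NOT device is managed: no → true
  MFA completed: yes → true
  resource owner approved: yes → true
  session risk score ≤ 75: 96 ≤ 75 is false
  request hour (0-23) > 7: 14 > 7 is true
  source IP on allow-list: yes → true
  role = admin: owner == admin is false
  department ∈ {finance, hr, legal, sales}: sales is in the set → true
  clearance level > 1: 4 > 1 is true
  session risk score > 4: 96 > 4 is true
  device is managed: no → false
  role = editor: owner == editor is false
  NOT resource owner approved: yes → false
  role = viewer: owner == viewer is false
  account age ≤ 2253 days: 1411 ≤ 2253 is true
Combine:
[1.1.1.2] false OR true = true
[1.1.1] true OR true = true
[1.1.2.1.1.2] exactly-one(true, true) = false
[1.1.2.1.1] true → false = false
[1.1.2.1] NOT false = true
[1.1.2] NOT true = false
[1.1] true → false = false
[1.2.1] false OR true OR true = true
[1.2.2] false OR true OR true = true
[1.2] true OR true = true
[1.3.1] true → false = false
[1.3.2] exactly-one(false, false) = false
[1.3.3.1] false → true (antecedent false ⇒ implication holds) = true
[1.3.3] NOT true = false
[1.3] false OR false OR false = false
[1] exactly-one(false, true, false) = true
[2] exactly-one(false, true) = true
[root] true AND true = true
Overall: true → granted

Granted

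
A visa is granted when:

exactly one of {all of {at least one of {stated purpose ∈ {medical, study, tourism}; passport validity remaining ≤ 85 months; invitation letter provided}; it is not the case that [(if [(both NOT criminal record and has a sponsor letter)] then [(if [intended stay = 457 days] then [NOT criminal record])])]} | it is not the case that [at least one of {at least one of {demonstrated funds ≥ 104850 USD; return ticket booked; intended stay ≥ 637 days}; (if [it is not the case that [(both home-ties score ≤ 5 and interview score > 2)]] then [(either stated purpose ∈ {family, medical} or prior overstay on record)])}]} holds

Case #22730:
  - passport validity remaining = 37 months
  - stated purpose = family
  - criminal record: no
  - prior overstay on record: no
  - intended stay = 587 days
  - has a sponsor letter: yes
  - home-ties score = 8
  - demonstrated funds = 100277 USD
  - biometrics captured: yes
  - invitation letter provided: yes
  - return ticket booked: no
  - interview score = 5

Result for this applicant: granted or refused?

Atomic conditions:
  stated purpose ∈ {medical, study, tourism}: family is not in the set → false
  passport validity remaining ≤ 85 months: 37 ≤ 85 is true
  invitation letter provided: yes → true
  NOT criminal record: no → true
  has a sponsor letter: yes → true
  intended stay = 457 days: 587 == 457 is false
  demonstrated funds ≥ 104850 USD: 100277 ≥ 104850 is false
  return ticket booked: no → false
  intended stay ≥ 637 days: 587 ≥ 637 is false
  home-ties score ≤ 5: 8 ≤ 5 is false
  interview score > 2: 5 > 2 is true
  stated purpose ∈ {family, medical}: family is in the set → true
  prior overstay on record: no → false
Combine:
[1.1] false OR true OR true = true
[1.2.1.1] true AND true = true
[1.2.1.2] false → true (antecedent false ⇒ implication holds) = true
[1.2.1] true → true = true
[1.2] NOT true = false
[1] true AND false = false
[2.1.1] false OR false OR false = false
[2.1.2.1.1] false AND true = false
[2.1.2.1] NOT false = true
[2.1.2.2] true OR false = true
[2.1.2] true → true = true
[2.1] false OR true = true
[2] NOT true = false
[root] exactly-one(false, false) = false
Overall: false → refused

Refused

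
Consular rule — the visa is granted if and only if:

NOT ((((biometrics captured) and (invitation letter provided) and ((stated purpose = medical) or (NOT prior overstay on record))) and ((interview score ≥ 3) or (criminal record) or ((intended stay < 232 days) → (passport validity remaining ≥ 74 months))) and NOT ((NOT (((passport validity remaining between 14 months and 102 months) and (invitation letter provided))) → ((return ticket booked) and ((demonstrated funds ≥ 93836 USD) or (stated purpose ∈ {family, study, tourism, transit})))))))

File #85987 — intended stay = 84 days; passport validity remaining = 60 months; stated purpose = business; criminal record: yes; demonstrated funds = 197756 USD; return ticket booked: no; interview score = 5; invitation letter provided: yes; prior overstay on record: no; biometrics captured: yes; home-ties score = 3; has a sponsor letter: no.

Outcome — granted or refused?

Atomic conditions:
  biometrics captured: yes → true
  invitation letter provided: yes → true
  stated purpose = medical: business == medical is false
  NOT prior overstay on record: no → true
  interview score ≥ 3: 5 ≥ 3 is true
  criminal record: yes → true
  intended stay < 232 days: 84 < 232 is true
  passport validity remaining ≥ 74 months: 60 ≥ 74 is false
  passport validity remaining between 14 months and 102 months: 60 in [14, 102] is true
  return ticket booked: no → false
  demonstrated funds ≥ 93836 USD: 197756 ≥ 93836 is true
  stated purpose ∈ {family, study, tourism, transit}: business is not in the set → false
Combine:
[1.1.3] false OR true = true
[1.1] true AND true AND true = true
[1.2.3] true → false = false
[1.2] true OR true OR false = true
[1.3.1.1.1] true AND true = true
[1.3.1.1] NOT true = false
[1.3.1.2.2] true OR false = true
[1.3.1.2] false AND true = false
[1.3.1] false → false (antecedent false ⇒ implication holds) = true
[1.3] NOT true = false
[1] true AND true AND false = false
[root] NOT false = true
Overall: true → granted

Granted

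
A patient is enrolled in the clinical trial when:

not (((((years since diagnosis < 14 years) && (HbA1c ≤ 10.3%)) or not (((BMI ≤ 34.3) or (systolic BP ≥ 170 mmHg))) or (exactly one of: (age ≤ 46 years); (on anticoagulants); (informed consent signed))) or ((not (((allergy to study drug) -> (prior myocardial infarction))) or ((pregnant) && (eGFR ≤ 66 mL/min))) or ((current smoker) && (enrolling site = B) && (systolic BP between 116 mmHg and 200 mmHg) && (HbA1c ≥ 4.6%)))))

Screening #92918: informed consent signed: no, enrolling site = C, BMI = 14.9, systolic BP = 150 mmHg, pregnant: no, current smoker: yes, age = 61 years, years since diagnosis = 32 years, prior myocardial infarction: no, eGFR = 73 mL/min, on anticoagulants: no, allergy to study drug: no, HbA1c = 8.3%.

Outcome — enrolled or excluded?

Enrolled

Atomic conditions:
  years since diagnosis < 14 years: 32 < 14 is false
  HbA1c ≤ 10.3%: 8.3 ≤ 10.3 is true
  BMI ≤ 34.3: 14.9 ≤ 34.3 is true
  systolic BP ≥ 170 mmHg: 150 ≥ 170 is false
  age ≤ 46 years: 61 ≤ 46 is false
  on anticoagulants: no → false
  informed consent signed: no → false
  allergy to study drug: no → false
  prior myocardial infarction: no → false
  pregnant: no → false
  eGFR ≤ 66 mL/min: 73 ≤ 66 is false
  current smoker: yes → true
  enrolling site = B: C == B is false
  systolic BP between 116 mmHg and 200 mmHg: 150 in [116, 200] is true
  HbA1c ≥ 4.6%: 8.3 ≥ 4.6 is true
Combine:
[1.1.1] false AND true = false
[1.1.2.1] true OR false = true
[1.1.2] NOT true = false
[1.1.3] exactly-one(false, false, false) = false
[1.1] false OR false OR false = false
[1.2.1.1.1] false → false (antecedent false ⇒ implication holds) = true
[1.2.1.1] NOT true = false
[1.2.1.2] false AND false = false
[1.2.1] false OR false = false
[1.2.2] true AND false AND true AND true = false
[1.2] false OR false = false
[1] false OR false = false
[root] NOT false = true
Overall: true → enrolled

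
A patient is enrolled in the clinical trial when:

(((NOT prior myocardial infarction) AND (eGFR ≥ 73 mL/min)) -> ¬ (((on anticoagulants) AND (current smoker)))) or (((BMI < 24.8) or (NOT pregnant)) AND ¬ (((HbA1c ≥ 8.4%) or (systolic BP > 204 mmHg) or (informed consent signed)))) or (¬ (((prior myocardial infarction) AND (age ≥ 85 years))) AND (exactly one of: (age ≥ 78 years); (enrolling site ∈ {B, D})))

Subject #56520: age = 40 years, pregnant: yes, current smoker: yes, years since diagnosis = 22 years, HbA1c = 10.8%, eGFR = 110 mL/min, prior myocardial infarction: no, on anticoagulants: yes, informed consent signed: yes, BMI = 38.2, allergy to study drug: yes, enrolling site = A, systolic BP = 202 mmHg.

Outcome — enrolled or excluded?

Atomic conditions:
  NOT prior myocardial infarction: no → true
  eGFR ≥ 73 mL/min: 110 ≥ 73 is true
  on anticoagulants: yes → true
  current smoker: yes → true
  BMI < 24.8: 38.2 < 24.8 is false
  NOT pregnant: yes → false
  HbA1c ≥ 8.4%: 10.8 ≥ 8.4 is true
  systolic BP > 204 mmHg: 202 > 204 is false
  informed consent signed: yes → true
  prior myocardial infarction: no → false
  age ≥ 85 years: 40 ≥ 85 is false
  age ≥ 78 years: 40 ≥ 78 is false
  enrolling site ∈ {B, D}: A is not in the set → false
Combine:
[1.1] true AND true = true
[1.2.1] true AND true = true
[1.2] NOT true = false
[1] true → false = false
[2.1] false OR false = false
[2.2.1] true OR false OR true = true
[2.2] NOT true = false
[2] false AND false = false
[3.1.1] false AND false = false
[3.1] NOT false = true
[3.2] exactly-one(false, false) = false
[3] true AND false = false
[root] false OR false OR false = false
Overall: false → excluded

Excluded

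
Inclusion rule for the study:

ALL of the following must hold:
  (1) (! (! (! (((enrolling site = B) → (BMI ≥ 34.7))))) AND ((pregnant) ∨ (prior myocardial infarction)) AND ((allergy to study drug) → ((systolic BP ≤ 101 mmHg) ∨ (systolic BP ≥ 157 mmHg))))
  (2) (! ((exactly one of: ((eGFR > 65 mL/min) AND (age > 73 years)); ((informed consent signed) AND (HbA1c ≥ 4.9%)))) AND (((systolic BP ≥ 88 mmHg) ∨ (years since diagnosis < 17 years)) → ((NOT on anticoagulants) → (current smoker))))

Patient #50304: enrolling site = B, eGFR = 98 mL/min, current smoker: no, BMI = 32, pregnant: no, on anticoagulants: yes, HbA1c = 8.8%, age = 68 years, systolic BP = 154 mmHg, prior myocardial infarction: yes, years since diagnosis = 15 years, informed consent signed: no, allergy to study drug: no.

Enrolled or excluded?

Atomic conditions:
  enrolling site = B: B == B is true
  BMI ≥ 34.7: 32 ≥ 34.7 is false
  pregnant: no → false
  prior myocardial infarction: yes → true
  allergy to study drug: no → false
  systolic BP ≤ 101 mmHg: 154 ≤ 101 is false
  systolic BP ≥ 157 mmHg: 154 ≥ 157 is false
  eGFR > 65 mL/min: 98 > 65 is true
  age > 73 years: 68 > 73 is false
  informed consent signed: no → false
  HbA1c ≥ 4.9%: 8.8 ≥ 4.9 is true
  systolic BP ≥ 88 mmHg: 154 ≥ 88 is true
  years since diagnosis < 17 years: 15 < 17 is true
  NOT on anticoagulants: yes → false
  current smoker: no → false
Combine:
[1.1.1.1.1] true → false = false
[1.1.1.1] NOT false = true
[1.1.1] NOT true = false
[1.1] NOT false = true
[1.2] false OR true = true
[1.3.2] false OR false = false
[1.3] false → false (antecedent false ⇒ implication holds) = true
[1] true AND true AND true = true
[2.1.1.1] true AND false = false
[2.1.1.2] false AND true = false
[2.1.1] exactly-one(false, false) = false
[2.1] NOT false = true
[2.2.1] true OR true = true
[2.2.2] false → false (antecedent false ⇒ implication holds) = true
[2.2] true → true = true
[2] true AND true = true
[root] true AND true = true
Overall: true → enrolled

Enrolled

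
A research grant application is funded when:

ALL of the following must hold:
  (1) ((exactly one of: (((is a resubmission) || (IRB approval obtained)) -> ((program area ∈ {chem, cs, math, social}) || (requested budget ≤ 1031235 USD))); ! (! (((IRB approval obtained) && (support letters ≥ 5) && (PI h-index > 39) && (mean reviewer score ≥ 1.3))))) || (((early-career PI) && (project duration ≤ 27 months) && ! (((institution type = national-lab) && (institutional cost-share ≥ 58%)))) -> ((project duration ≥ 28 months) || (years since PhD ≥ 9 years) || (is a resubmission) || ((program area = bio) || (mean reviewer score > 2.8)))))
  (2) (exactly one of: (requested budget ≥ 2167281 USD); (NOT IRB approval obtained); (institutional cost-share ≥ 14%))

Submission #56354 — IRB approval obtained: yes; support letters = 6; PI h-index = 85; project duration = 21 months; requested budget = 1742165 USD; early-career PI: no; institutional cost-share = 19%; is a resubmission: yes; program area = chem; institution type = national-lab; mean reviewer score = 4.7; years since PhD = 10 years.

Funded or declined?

Funded

Atomic conditions:
  is a resubmission: yes → true
  IRB approval obtained: yes → true
  program area ∈ {chem, cs, math, social}: chem is in the set → true
  requested budget ≤ 1031235 USD: 1742165 ≤ 1031235 is false
  support letters ≥ 5: 6 ≥ 5 is true
  PI h-index > 39: 85 > 39 is true
  mean reviewer score ≥ 1.3: 4.7 ≥ 1.3 is true
  early-career PI: no → false
  project duration ≤ 27 months: 21 ≤ 27 is true
  institution type = national-lab: national-lab == national-lab is true
  institutional cost-share ≥ 58%: 19 ≥ 58 is false
  project duration ≥ 28 months: 21 ≥ 28 is false
  years since PhD ≥ 9 years: 10 ≥ 9 is true
  program area = bio: chem == bio is false
  mean reviewer score > 2.8: 4.7 > 2.8 is true
  requested budget ≥ 2167281 USD: 1742165 ≥ 2167281 is false
  NOT IRB approval obtained: yes → false
  institutional cost-share ≥ 14%: 19 ≥ 14 is true
Combine:
[1.1.1.1] true OR true = true
[1.1.1.2] true OR false = true
[1.1.1] true → true = true
[1.1.2.1.1] true AND true AND true AND true = true
[1.1.2.1] NOT true = false
[1.1.2] NOT false = true
[1.1] exactly-one(true, true) = false
[1.2.1.3.1] true AND false = false
[1.2.1.3] NOT false = true
[1.2.1] false AND true AND true = false
[1.2.2.4] false OR true = true
[1.2.2] false OR true OR true OR true = true
[1.2] false → true (antecedent false ⇒ implication holds) = true
[1] false OR true = true
[2] exactly-one(false, false, true) = true
[root] true AND true = true
Overall: true → funded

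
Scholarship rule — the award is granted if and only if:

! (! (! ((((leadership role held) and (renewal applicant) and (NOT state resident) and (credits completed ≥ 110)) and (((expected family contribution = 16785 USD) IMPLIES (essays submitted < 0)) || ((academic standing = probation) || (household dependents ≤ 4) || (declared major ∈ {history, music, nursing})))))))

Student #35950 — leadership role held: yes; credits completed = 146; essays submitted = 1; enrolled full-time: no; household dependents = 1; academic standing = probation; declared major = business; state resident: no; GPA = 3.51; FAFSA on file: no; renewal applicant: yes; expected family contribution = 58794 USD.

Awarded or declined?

Atomic conditions:
  leadership role held: yes → true
  renewal applicant: yes → true
  NOT state resident: no → true
  credits completed ≥ 110: 146 ≥ 110 is true
  expected family contribution = 16785 USD: 58794 == 16785 is false
  essays submitted < 0: 1 < 0 is false
  academic standing = probation: probation == probation is true
  household dependents ≤ 4: 1 ≤ 4 is true
  declared major ∈ {history, music, nursing}: business is not in the set → false
Combine:
[1.1.1.1] true AND true AND true AND true = true
[1.1.1.2.1] false → false (antecedent false ⇒ implication holds) = true
[1.1.1.2.2] true OR true OR false = true
[1.1.1.2] true OR true = true
[1.1.1] true AND true = true
[1.1] NOT true = false
[1] NOT false = true
[root] NOT true = false
Overall: false → declined

Declined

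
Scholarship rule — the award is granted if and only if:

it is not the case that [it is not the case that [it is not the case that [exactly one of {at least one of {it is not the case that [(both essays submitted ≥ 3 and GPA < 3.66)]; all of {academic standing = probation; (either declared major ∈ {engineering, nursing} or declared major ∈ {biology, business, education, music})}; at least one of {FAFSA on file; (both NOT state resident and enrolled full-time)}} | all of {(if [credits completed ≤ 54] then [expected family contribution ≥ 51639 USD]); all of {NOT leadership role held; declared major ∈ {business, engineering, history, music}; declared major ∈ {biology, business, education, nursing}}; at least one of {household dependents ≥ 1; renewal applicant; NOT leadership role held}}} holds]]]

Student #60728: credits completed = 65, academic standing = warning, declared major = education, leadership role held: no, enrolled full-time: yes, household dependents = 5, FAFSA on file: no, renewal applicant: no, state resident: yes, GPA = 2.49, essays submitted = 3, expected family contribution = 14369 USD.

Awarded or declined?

Awarded

Atomic conditions:
  essays submitted ≥ 3: 3 ≥ 3 is true
  GPA < 3.66: 2.49 < 3.66 is true
  academic standing = probation: warning == probation is false
  declared major ∈ {engineering, nursing}: education is not in the set → false
  declared major ∈ {biology, business, education, music}: education is in the set → true
  FAFSA on file: no → false
  NOT state resident: yes → false
  enrolled full-time: yes → true
  credits completed ≤ 54: 65 ≤ 54 is false
  expected family contribution ≥ 51639 USD: 14369 ≥ 51639 is false
  NOT leadership role held: no → true
  declared major ∈ {business, engineering, history, music}: education is not in the set → false
  declared major ∈ {biology, business, education, nursing}: education is in the set → true
  household dependents ≥ 1: 5 ≥ 1 is true
  renewal applicant: no → false
Combine:
[1.1.1.1.1.1] true AND true = true
[1.1.1.1.1] NOT true = false
[1.1.1.1.2.2] false OR true = true
[1.1.1.1.2] false AND true = false
[1.1.1.1.3.2] false AND true = false
[1.1.1.1.3] false OR false = false
[1.1.1.1] false OR false OR false = false
[1.1.1.2.1] false → false (antecedent false ⇒ implication holds) = true
[1.1.1.2.2] true AND false AND true = false
[1.1.1.2.3] true OR false OR true = true
[1.1.1.2] true AND false AND true = false
[1.1.1] exactly-one(false, false) = false
[1.1] NOT false = true
[1] NOT true = false
[root] NOT false = true
Overall: true → awarded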